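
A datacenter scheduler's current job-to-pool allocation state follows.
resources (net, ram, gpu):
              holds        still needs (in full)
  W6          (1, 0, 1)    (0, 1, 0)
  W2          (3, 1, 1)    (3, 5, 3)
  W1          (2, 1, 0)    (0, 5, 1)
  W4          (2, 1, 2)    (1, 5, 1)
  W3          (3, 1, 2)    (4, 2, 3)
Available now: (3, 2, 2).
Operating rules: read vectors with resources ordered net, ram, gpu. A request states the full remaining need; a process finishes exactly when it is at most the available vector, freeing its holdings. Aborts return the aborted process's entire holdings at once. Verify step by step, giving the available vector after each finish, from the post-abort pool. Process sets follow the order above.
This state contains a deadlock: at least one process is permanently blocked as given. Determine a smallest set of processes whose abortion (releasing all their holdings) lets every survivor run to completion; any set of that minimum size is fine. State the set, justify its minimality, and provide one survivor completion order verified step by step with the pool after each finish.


The answer: abort W2 and W1.
Key observation: W4 could never have finished before the abort; with (5, 2, 1) returned by W2 and W1, it fits at step 2.
No one abort is enough; case by case: W6 alone leaves W2 blocked (short on ram); W2 alone leaves W1 blocked (short on ram); W1 alone leaves W2 blocked (short on ram); W4 alone leaves W2 blocked (short on ram); W3 alone leaves W2 blocked (short on ram).
One survivor order: W3, W4, W6. Step-by-step check (post-abort pool first):
  pool = (8, 4, 3)
  W3: need (4, 2, 3) fits (8, 4, 3); releases (3, 1, 2), pool now (11, 5, 5)
  W4: need (1, 5, 1) fits (11, 5, 5); releases (2, 1, 2), pool now (13, 6, 7)
  W6: need (0, 1, 0) fits (13, 6, 7); releases (1, 0, 1), pool now (14, 6, 8)


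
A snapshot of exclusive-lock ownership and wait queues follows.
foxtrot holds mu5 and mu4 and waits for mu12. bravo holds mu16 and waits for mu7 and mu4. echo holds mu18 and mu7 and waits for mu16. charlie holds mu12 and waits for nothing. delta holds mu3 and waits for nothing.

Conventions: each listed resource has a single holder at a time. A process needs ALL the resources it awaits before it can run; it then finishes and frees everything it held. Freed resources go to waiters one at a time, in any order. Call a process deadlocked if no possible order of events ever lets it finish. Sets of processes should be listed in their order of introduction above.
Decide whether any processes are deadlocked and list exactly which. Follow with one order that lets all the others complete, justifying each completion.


The deadlocked set is bravo and echo.
Key observation: the knot is the closed ring of waits bravo -> echo -> bravo; no other process is dragged down with it.
A valid finishing order for the others: charlie, delta, foxtrot.
Walking it through:
  run charlie (it waits on nothing); releases mu12
  run delta (it waits on nothing); releases mu3
  foxtrot: everything it awaited (mu12) is free; runs, freeing mu5 and mu4


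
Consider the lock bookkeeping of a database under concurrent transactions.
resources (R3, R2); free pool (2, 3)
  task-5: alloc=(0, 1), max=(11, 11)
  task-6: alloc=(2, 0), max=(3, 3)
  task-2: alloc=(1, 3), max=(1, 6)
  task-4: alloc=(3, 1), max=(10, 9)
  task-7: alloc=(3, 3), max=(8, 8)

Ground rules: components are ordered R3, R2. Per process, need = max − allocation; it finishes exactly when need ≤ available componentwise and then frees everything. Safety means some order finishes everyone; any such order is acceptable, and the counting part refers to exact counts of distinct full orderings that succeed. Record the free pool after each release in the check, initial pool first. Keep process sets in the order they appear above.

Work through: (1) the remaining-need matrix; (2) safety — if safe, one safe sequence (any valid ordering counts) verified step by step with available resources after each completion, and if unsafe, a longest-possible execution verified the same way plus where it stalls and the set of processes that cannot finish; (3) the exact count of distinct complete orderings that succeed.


(1) Need matrix, components ordered R3, R2:
  task-5: (11, 10)
  task-6: (1, 3)
  task-2: (0, 3)
  task-4: (7, 8)
  task-7: (5, 5)
(2) The state is SAFE; one workable sequence: task-6, task-2, task-7, task-4, task-5.
Key observation: reading the order forward, task-6 is the first process whose need (1, 3) meets the free pool (2, 3) exactly on a resource it requests.
Walking it through:
  pool = (2, 3)
  task-6: need (1, 3) fits (2, 3); releases (2, 0), pool now (4, 3)
  task-2: need (0, 3) fits (4, 3); releases (1, 3), pool now (5, 6)
  task-7: need (5, 5) fits (5, 6); releases (3, 3), pool now (8, 9)
  task-4: need (7, 8) fits (8, 9); releases (3, 1), pool now (11, 10)
  task-5: need (11, 10) fits (11, 10); releases (0, 1), pool now (11, 11)
(3) The exact count: 2 of the possible complete orderings are safe sequences.


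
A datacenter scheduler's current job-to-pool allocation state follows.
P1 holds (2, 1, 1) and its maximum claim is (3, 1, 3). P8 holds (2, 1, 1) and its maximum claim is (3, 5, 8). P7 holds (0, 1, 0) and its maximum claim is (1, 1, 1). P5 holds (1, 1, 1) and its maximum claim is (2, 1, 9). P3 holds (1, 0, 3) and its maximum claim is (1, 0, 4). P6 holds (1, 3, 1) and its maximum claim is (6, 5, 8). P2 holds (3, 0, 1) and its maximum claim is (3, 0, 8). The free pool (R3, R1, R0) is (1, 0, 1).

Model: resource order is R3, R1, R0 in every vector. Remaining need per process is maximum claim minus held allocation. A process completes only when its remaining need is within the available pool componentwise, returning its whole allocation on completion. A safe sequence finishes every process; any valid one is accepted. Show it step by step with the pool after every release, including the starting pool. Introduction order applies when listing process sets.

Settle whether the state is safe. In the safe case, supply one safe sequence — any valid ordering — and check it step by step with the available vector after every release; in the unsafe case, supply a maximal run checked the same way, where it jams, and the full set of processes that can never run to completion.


UNSAFE — no complete ordering exists.
Key observation: no order helps: past P3, P7, P1, the free pool tops out at (4, 2, 5), below what each blocked process needs in R0.
The run P3, P7, P1 cannot be extended any further. Verifying each step:
  pool = (1, 0, 1)
  run P3 (needs (0, 0, 1), free (1, 0, 1)); after release of (1, 0, 3) the pool is (2, 0, 4)
  run P7 (needs (1, 0, 1), free (2, 0, 4)); after release of (0, 1, 0) the pool is (2, 1, 4)
  run P1 (needs (1, 0, 2), free (2, 1, 4)); after release of (2, 1, 1) the pool is (4, 2, 5)
  P8 cannot run: need (1, 4, 7) vs free (4, 2, 5) (insufficient R1 and R0)
  P5 cannot run: need (1, 0, 8) vs free (4, 2, 5) (insufficient R0)
  P6 cannot run: need (5, 2, 7) vs free (4, 2, 5) (insufficient R3 and R0)
  P2 cannot run: need (0, 0, 7) vs free (4, 2, 5) (insufficient R0)
Processes that can never finish: P8, P5, P6 and P2.


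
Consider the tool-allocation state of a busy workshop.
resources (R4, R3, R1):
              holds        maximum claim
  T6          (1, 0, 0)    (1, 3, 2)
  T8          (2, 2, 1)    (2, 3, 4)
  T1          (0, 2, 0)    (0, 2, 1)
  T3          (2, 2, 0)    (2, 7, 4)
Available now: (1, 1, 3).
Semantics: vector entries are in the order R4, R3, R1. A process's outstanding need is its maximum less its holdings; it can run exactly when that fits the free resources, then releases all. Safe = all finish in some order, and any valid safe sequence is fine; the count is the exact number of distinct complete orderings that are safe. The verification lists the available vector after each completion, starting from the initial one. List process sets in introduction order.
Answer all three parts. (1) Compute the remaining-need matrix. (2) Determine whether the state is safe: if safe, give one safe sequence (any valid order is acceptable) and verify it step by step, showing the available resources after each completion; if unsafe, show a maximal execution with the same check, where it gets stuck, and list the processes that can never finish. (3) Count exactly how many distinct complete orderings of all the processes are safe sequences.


(1) Remaining need (order R4, R3, R1):
  T6: (0, 3, 2)
  T8: (0, 1, 3)
  T1: (0, 0, 1)
  T3: (0, 5, 4)
(2) SAFE. One safe sequence: T8, T1, T3, T6.
Key observation: T8 marks the first exact bind of the order: its need (0, 1, 3) fits the free (1, 1, 3) with zero slack on a requested resource.
Check, step by step:
  pool = (1, 1, 3)
  T8 needs (0, 1, 3) <= (1, 1, 3) -> finishes; pool += (2, 2, 1) = (3, 3, 4)
  T1 needs (0, 0, 1) <= (3, 3, 4) -> finishes; pool += (0, 2, 0) = (3, 5, 4)
  T3 needs (0, 5, 4) <= (3, 5, 4) -> finishes; pool += (2, 2, 0) = (5, 7, 4)
  T6 needs (0, 3, 2) <= (5, 7, 4) -> finishes; pool += (1, 0, 0) = (6, 7, 4)
(3) Precisely 6 of the possible complete orderings are safe sequences.


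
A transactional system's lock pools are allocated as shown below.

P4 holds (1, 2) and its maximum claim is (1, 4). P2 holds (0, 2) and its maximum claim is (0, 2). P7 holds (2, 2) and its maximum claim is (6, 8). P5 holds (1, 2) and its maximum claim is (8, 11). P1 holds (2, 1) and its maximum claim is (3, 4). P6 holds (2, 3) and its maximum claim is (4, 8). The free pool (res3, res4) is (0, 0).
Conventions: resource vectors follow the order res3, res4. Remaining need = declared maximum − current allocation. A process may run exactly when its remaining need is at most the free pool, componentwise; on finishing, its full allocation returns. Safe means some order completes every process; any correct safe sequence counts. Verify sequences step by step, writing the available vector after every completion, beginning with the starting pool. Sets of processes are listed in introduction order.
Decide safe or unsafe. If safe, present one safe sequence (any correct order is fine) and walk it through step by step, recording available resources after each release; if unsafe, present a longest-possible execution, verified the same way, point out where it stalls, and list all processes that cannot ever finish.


SAFE — a valid safe sequence is P2, P4, P1, P6, P7, P5.
Key observation: reading the order forward, P4 is the first process whose need (0, 2) meets the free pool (0, 2) exactly on a resource it requests.
Check, step by step:
  pool = (0, 0)
  P2 needs (0, 0) <= (0, 0) -> finishes; pool += (0, 2) = (0, 2)
  P4 needs (0, 2) <= (0, 2) -> finishes; pool += (1, 2) = (1, 4)
  P1 needs (1, 3) <= (1, 4) -> finishes; pool += (2, 1) = (3, 5)
  P6 needs (2, 5) <= (3, 5) -> finishes; pool += (2, 3) = (5, 8)
  P7 needs (4, 6) <= (5, 8) -> finishes; pool += (2, 2) = (7, 10)
  P5 needs (7, 9) <= (7, 10) -> finishes; pool += (1, 2) = (8, 12)


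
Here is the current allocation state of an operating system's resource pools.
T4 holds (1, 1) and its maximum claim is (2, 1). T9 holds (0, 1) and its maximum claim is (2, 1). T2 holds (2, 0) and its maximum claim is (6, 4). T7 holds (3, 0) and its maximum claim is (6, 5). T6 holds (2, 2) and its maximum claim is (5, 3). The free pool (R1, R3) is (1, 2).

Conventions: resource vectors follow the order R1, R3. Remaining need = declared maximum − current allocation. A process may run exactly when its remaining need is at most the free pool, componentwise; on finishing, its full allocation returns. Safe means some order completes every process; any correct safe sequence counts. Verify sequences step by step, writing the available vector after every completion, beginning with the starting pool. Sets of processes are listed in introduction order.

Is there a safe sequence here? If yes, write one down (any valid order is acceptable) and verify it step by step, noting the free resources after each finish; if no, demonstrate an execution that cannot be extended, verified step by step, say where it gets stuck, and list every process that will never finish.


The state is UNSAFE.
Key observation: even finishing T4, T9 leaves just (2, 4) free — too little R1 for any of the remaining processes.
A maximal execution: T4, T9 — then nothing else fits. Walking it through:
  pool = (1, 2)
  T4: need (1, 0) fits (1, 2); releases (1, 1), pool now (2, 3)
  T9: need (2, 0) fits (2, 3); releases (0, 1), pool now (2, 4)
  T2 cannot run: need (4, 4) vs free (2, 4) (insufficient R1)
  T7 cannot run: need (3, 5) vs free (2, 4) (insufficient R1 and R3)
  T6 cannot run: need (3, 1) vs free (2, 4) (insufficient R1)
Processes that can never finish: T2, T7 and T6.


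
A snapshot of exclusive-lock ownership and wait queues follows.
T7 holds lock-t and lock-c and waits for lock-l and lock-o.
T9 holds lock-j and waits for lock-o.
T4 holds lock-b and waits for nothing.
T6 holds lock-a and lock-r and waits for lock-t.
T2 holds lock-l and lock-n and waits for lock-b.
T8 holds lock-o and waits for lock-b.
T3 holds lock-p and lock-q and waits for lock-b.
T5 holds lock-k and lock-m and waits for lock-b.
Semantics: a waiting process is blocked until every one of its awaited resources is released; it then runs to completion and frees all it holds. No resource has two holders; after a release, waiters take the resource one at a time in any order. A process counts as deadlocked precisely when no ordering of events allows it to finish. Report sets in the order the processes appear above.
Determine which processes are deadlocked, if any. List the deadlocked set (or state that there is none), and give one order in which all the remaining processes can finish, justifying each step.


No process is deadlocked.
Key observation: all waits point, directly or indirectly, at processes that can finish, so nothing is permanently blocked.
The rest can finish in the order T4, T2, T3, T5, T8, T9, T7, T6.
Verifying each step:
  T4: no waits; runs immediately, freeing lock-b
  T2 waits on lock-b — all released -> runs and releases lock-l and lock-n
  T3 waits on lock-b — all released -> runs and releases lock-p and lock-q
  T5 waits on lock-b — all released -> runs and releases lock-k and lock-m
  T8 waits on lock-b — all released -> runs and releases lock-o
  T9 waits on lock-o — all released -> runs and releases lock-j
  T7 waits on lock-l and lock-o — all released -> runs and releases lock-t and lock-c
  T6 waits on lock-t — all released -> runs and releases lock-a and lock-r


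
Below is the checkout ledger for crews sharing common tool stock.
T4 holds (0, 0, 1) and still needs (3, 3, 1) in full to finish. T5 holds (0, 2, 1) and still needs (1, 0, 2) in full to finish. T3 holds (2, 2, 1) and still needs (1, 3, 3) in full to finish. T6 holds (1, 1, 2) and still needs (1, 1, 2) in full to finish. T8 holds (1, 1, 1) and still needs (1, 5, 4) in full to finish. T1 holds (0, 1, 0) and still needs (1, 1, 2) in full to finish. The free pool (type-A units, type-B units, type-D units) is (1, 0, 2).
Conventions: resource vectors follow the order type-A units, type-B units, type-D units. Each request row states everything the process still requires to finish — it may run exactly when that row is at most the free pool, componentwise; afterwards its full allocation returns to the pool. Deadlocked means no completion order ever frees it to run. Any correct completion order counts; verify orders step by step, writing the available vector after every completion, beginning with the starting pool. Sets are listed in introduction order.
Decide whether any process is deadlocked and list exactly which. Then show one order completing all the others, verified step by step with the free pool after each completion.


The deadlocked set is empty.
Key observation: no deadlock: T5 fits now, and the freed resources carry the rest through.
One completion order for the rest: T5, T1, T3, T4, T6, T8. Step-by-step check:
  pool = (1, 0, 2)
  T5: need (1, 0, 2) fits (1, 0, 2); releases (0, 2, 1), pool now (1, 2, 3)
  T1: need (1, 1, 2) fits (1, 2, 3); releases (0, 1, 0), pool now (1, 3, 3)
  T3: need (1, 3, 3) fits (1, 3, 3); releases (2, 2, 1), pool now (3, 5, 4)
  T4: need (3, 3, 1) fits (3, 5, 4); releases (0, 0, 1), pool now (3, 5, 5)
  T6: need (1, 1, 2) fits (3, 5, 5); releases (1, 1, 2), pool now (4, 6, 7)
  T8: need (1, 5, 4) fits (4, 6, 7); releases (1, 1, 1), pool now (5, 7, 8)


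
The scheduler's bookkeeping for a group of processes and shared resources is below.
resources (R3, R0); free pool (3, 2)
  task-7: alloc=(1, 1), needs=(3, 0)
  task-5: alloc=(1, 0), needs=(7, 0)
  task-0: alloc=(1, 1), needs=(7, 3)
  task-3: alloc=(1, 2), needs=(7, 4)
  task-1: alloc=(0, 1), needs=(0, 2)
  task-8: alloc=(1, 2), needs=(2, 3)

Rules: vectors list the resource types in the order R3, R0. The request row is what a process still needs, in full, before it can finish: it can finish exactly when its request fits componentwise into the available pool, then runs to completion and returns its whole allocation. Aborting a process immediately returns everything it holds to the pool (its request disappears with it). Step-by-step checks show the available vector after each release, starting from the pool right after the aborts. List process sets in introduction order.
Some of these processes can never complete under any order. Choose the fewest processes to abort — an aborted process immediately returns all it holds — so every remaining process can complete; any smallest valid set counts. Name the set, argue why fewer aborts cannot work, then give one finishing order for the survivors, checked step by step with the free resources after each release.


The answer: abort task-5 and task-3.
Key observation: task-0 was stuck for good until task-5 and task-3 gave back (2, 2); in the order shown it finishes at step 3.
Minimality, checking each single-abort alternative: task-7 alone leaves task-5 blocked (short on R3); task-5 alone leaves task-0 blocked (short on R3); task-0 alone leaves task-5 blocked (short on R3); task-3 alone leaves task-5 blocked (short on R3); task-1 alone leaves task-5 blocked (short on R3); task-8 alone leaves task-5 blocked (short on R3).
The survivors complete as task-8, task-7, task-0, task-1. Walking it through (starting from the post-abort pool):
  pool = (5, 4)
  task-8 needs (2, 3) <= (5, 4) -> finishes; pool += (1, 2) = (6, 6)
  task-7 needs (3, 0) <= (6, 6) -> finishes; pool += (1, 1) = (7, 7)
  task-0 needs (7, 3) <= (7, 7) -> finishes; pool += (1, 1) = (8, 8)
  task-1 needs (0, 2) <= (8, 8) -> finishes; pool += (0, 1) = (8, 9)


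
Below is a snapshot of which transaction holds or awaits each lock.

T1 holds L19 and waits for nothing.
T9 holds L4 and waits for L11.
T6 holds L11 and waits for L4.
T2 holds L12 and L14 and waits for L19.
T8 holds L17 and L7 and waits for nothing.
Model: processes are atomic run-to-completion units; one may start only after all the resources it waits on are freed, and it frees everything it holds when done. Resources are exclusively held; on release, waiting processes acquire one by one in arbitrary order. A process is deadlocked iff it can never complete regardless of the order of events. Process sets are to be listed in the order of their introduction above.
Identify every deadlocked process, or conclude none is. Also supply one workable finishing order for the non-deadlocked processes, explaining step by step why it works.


Deadlocked set: T9 and T6.
Key observation: along T9 -> T6 -> T9, each member waits on what the next one holds — a deadlock; no other process is dragged down with it.
The rest can finish in the order T1, T2, T8.
Step-by-step check:
  T1: no waits; runs immediately, freeing L19
  T2: everything it awaited (L19) is free; runs, freeing L12 and L14
  T8: no waits; runs immediately, freeing L17 and L7


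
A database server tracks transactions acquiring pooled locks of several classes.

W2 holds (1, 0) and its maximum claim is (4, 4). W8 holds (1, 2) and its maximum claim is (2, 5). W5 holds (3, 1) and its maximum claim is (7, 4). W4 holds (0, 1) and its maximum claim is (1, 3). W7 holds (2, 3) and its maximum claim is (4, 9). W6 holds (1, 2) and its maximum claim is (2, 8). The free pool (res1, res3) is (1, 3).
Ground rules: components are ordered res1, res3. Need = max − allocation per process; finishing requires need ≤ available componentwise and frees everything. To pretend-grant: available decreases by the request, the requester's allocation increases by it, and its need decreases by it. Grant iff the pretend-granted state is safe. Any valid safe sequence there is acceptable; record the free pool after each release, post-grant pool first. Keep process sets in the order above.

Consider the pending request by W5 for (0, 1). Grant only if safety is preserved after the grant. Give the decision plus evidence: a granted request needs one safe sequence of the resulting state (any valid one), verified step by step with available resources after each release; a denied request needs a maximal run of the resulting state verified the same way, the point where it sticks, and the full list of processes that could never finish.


DENY — the pretend-granted state is unsafe.
Key observation: after W4, W8 the pool peaks at (2, 5), and each blocked process is short somewhere: W2 on res1; W5 on res1; W7 on res3; W6 on res3.
After a pretend grant, a maximal execution: W4, W8 — then nothing else fits. Check, step by step:
  pool = (1, 2)
  run W4 (needs (1, 2), free (1, 2)); after release of (0, 1) the pool is (1, 3)
  run W8 (needs (1, 3), free (1, 3)); after release of (1, 2) the pool is (2, 5)
  blocked: W2 wants (3, 4), pool (2, 5) — not enough res1
  blocked: W5 wants (4, 2), pool (2, 5) — not enough res1
  blocked: W7 wants (2, 6), pool (2, 5) — not enough res3
  blocked: W6 wants (1, 6), pool (2, 5) — not enough res3
Had the request been granted, W2, W5, W7 and W6 could never finish.


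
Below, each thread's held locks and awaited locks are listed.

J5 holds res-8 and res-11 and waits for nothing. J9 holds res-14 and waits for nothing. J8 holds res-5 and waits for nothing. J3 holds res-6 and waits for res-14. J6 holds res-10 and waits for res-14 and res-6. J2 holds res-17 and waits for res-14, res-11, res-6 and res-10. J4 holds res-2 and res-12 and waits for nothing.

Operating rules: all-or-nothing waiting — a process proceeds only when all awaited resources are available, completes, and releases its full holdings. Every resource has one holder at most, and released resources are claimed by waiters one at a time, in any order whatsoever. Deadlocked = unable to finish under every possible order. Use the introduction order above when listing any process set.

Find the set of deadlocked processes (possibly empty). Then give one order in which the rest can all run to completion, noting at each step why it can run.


The deadlocked set is empty.
Key observation: the wait relation is loop-free; peeling off processes with no waits unwinds the whole state.
One completion order for the rest: J9, J5, J4, J3, J8, J6, J2.
Walking it through:
  run J9 (it waits on nothing); releases res-14
  run J5 (it waits on nothing); releases res-8 and res-11
  run J4 (it waits on nothing); releases res-2 and res-12
  run J3 (all its waits — res-14 — are resolved); releases res-6
  run J8 (it waits on nothing); releases res-5
  run J6 (all its waits — res-14 and res-6 — are resolved); releases res-10
  run J2 (all its waits — res-14, res-11, res-6 and res-10 — are resolved); releases res-17


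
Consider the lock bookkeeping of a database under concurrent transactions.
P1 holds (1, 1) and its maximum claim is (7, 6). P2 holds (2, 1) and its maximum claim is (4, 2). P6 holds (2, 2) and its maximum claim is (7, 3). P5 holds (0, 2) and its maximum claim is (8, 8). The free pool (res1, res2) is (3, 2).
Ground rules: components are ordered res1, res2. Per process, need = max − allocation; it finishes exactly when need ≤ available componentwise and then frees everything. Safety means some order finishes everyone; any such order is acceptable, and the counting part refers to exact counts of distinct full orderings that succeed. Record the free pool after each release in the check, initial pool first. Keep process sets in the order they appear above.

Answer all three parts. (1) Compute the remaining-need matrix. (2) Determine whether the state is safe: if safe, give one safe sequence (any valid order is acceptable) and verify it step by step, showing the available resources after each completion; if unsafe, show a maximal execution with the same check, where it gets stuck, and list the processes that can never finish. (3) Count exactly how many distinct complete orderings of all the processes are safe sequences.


(1) Remaining need (order res1, res2):
  P1: (6, 5)
  P2: (2, 1)
  P6: (5, 1)
  P5: (8, 6)
(2) SAFE. One safe sequence: P2, P6, P1, P5.
Key observation: at P6 the run first touches a limit — (5, 1) against (5, 3), exact on a resource it actually requests.
Check, step by step:
  pool = (3, 2)
  P2 needs (2, 1) <= (3, 2) -> finishes; pool += (2, 1) = (5, 3)
  P6 needs (5, 1) <= (5, 3) -> finishes; pool += (2, 2) = (7, 5)
  P1 needs (6, 5) <= (7, 5) -> finishes; pool += (1, 1) = (8, 6)
  P5 needs (8, 6) <= (8, 6) -> finishes; pool += (0, 2) = (8, 8)
(3) Precisely 1 of the possible complete orderings is a safe sequence.


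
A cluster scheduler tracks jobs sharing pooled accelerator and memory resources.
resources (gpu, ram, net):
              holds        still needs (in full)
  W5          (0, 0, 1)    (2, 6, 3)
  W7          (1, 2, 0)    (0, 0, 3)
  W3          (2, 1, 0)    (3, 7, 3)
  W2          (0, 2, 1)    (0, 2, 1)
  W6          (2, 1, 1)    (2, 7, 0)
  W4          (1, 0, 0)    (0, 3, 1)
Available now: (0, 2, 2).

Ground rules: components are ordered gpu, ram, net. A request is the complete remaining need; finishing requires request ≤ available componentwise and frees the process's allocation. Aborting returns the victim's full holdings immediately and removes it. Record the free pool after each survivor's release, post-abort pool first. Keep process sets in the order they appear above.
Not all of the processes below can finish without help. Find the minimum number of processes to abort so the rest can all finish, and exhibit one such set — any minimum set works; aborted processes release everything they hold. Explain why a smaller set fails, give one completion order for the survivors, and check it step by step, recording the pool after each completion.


Minimum abort set: W3.
Key observation: W6 had no path to completion before; after the abort of W3 ((2, 1, 0) returned), step 4 is where it fits.
Minimality: the empty abort set fails — the state is deadlocked as it stands.
The survivors complete as W2, W7, W5, W6, W4. Check, step by step (starting from the post-abort pool):
  pool = (2, 3, 2)
  W2 needs (0, 2, 1) <= (2, 3, 2) -> finishes; pool += (0, 2, 1) = (2, 5, 3)
  W7 needs (0, 0, 3) <= (2, 5, 3) -> finishes; pool += (1, 2, 0) = (3, 7, 3)
  W5 needs (2, 6, 3) <= (3, 7, 3) -> finishes; pool += (0, 0, 1) = (3, 7, 4)
  W6 needs (2, 7, 0) <= (3, 7, 4) -> finishes; pool += (2, 1, 1) = (5, 8, 5)
  W4 needs (0, 3, 1) <= (5, 8, 5) -> finishes; pool += (1, 0, 0) = (6, 8, 5)


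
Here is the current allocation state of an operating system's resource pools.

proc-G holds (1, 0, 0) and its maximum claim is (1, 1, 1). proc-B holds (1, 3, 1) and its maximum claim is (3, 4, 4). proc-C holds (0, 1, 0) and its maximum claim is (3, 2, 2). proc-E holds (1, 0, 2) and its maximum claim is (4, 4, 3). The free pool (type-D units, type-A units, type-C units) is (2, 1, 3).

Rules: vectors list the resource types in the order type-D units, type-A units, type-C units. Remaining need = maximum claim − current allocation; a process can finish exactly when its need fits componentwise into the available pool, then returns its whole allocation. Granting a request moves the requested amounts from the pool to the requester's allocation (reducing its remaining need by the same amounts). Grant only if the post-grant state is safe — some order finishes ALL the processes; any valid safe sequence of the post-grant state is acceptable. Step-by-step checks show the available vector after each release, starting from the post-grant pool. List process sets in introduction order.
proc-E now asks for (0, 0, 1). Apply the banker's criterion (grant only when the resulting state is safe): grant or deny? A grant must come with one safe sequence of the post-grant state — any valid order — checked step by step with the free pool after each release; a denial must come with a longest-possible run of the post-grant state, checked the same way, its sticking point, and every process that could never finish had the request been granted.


DENY — the pretend-granted state is unsafe.
Key observation: after proc-G, proc-C the pool peaks at (3, 2, 2), and each blocked process is short somewhere: proc-B on type-C units; proc-E on type-A units.
After a pretend grant, a maximal execution: proc-G, proc-C — then nothing else fits. Verifying each step:
  pool = (2, 1, 2)
  proc-G needs (0, 1, 1) <= (2, 1, 2) -> finishes; pool += (1, 0, 0) = (3, 1, 2)
  proc-C needs (3, 1, 2) <= (3, 1, 2) -> finishes; pool += (0, 1, 0) = (3, 2, 2)
  blocked: proc-B wants (2, 1, 3), pool (3, 2, 2) — not enough type-C units
  blocked: proc-E wants (3, 4, 0), pool (3, 2, 2) — not enough type-A units
Post-grant, the permanently blocked set is proc-B and proc-E.


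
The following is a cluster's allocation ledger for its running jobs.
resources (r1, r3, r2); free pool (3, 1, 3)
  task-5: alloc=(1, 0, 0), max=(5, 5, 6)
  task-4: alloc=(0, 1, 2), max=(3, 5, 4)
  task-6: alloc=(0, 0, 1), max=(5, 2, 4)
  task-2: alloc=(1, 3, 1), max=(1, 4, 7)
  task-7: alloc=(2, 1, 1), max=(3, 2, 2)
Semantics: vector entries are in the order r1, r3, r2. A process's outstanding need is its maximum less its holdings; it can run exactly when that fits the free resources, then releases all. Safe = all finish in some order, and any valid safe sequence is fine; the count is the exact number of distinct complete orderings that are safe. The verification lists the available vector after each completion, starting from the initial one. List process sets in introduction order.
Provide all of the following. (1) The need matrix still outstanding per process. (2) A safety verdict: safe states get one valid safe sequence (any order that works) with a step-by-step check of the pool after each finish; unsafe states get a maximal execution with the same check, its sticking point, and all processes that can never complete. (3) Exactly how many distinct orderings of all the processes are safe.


(1) Remaining need (order r1, r3, r2):
  task-5: (4, 5, 6)
  task-4: (3, 4, 2)
  task-6: (5, 2, 3)
  task-2: (0, 1, 6)
  task-7: (1, 1, 1)
(2) UNSAFE — no complete ordering exists.
Key observation: after task-7, task-6 the pool peaks at (5, 2, 5), and each blocked process is short somewhere: task-5 on r3, r2; task-4 on r3; task-2 on r2.
Going as far as possible: task-7, task-6; after that, nothing fits. Step-by-step check:
  pool = (3, 1, 3)
  run task-7 (needs (1, 1, 1), free (3, 1, 3)); after release of (2, 1, 1) the pool is (5, 2, 4)
  run task-6 (needs (5, 2, 3), free (5, 2, 4)); after release of (0, 0, 1) the pool is (5, 2, 5)
  blocked: task-5 wants (4, 5, 6), pool (5, 2, 5) — not enough r3 and r2
  blocked: task-4 wants (3, 4, 2), pool (5, 2, 5) — not enough r3
  blocked: task-2 wants (0, 1, 6), pool (5, 2, 5) — not enough r2
Processes that can never finish: task-5, task-4 and task-2.
(3) Precisely 0 of the possible complete orderings are safe sequences.


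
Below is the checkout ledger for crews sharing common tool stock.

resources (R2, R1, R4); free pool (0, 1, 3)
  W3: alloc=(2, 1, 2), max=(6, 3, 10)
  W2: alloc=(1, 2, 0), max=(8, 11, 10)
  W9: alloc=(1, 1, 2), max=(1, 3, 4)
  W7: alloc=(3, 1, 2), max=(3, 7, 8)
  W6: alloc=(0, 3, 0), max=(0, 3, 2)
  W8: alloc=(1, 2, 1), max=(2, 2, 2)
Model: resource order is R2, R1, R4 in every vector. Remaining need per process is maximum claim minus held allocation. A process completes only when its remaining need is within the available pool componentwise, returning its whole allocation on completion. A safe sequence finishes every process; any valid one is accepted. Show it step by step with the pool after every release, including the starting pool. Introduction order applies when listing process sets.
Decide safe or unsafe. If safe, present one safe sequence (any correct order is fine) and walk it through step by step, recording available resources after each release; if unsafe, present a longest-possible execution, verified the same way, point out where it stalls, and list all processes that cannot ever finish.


The state is SAFE; one workable sequence: W6, W9, W8, W7, W3, W2.
Key observation: reading the order forward, W8 is the first process whose need (1, 0, 1) meets the free pool (1, 5, 5) exactly on a resource it requests.
Verifying each step:
  pool = (0, 1, 3)
  W6: need (0, 0, 2) fits (0, 1, 3); releases (0, 3, 0), pool now (0, 4, 3)
  W9: need (0, 2, 2) fits (0, 4, 3); releases (1, 1, 2), pool now (1, 5, 5)
  W8: need (1, 0, 1) fits (1, 5, 5); releases (1, 2, 1), pool now (2, 7, 6)
  W7: need (0, 6, 6) fits (2, 7, 6); releases (3, 1, 2), pool now (5, 8, 8)
  W3: need (4, 2, 8) fits (5, 8, 8); releases (2, 1, 2), pool now (7, 9, 10)
  W2: need (7, 9, 10) fits (7, 9, 10); releases (1, 2, 0), pool now (8, 11, 10)


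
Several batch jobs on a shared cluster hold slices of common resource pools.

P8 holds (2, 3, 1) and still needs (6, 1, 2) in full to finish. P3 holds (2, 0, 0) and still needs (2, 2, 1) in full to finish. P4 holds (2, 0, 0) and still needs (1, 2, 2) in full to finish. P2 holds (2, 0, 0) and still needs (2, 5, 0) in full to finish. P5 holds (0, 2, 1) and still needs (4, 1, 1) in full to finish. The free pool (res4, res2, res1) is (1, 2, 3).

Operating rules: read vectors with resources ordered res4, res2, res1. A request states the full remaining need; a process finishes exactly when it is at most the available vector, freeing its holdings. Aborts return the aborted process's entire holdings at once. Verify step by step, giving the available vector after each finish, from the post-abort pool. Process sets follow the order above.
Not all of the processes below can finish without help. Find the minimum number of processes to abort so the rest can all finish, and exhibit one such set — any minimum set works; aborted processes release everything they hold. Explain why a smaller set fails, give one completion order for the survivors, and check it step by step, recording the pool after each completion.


Abort P8.
Key observation: no ordering could ever have run P2 before the abort of P8; with (2, 3, 1) back in the pool it fits at step 1.
Minimality: the empty abort set fails — the state is deadlocked as it stands.
One survivor order: P2, P3, P4, P5. Walking it through (post-abort pool first):
  pool = (3, 5, 4)
  run P2 (needs (2, 5, 0), free (3, 5, 4)); after release of (2, 0, 0) the pool is (5, 5, 4)
  run P3 (needs (2, 2, 1), free (5, 5, 4)); after release of (2, 0, 0) the pool is (7, 5, 4)
  run P4 (needs (1, 2, 2), free (7, 5, 4)); after release of (2, 0, 0) the pool is (9, 5, 4)
  run P5 (needs (4, 1, 1), free (9, 5, 4)); after release of (0, 2, 1) the pool is (9, 7, 5)


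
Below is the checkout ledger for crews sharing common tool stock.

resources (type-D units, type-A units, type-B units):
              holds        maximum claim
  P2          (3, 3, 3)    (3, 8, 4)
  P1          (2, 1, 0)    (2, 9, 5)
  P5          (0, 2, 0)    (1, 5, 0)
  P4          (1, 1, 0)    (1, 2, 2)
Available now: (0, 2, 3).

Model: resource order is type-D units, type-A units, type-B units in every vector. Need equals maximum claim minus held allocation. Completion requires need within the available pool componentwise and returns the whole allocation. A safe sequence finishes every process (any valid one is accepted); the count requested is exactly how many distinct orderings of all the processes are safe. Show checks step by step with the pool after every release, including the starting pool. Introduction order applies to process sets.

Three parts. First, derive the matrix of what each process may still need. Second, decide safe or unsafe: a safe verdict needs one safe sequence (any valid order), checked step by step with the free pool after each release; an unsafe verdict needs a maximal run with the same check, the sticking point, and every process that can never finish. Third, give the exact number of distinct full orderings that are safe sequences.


(1) Remaining need (order type-D units, type-A units, type-B units):
  P2: (0, 5, 1)
  P1: (0, 8, 5)
  P5: (1, 3, 0)
  P4: (0, 1, 2)
(2) The state is SAFE; one workable sequence: P4, P5, P2, P1.
Key observation: at P5 the run first touches a limit — (1, 3, 0) against (1, 3, 3), exact on a resource it actually requests.
Step-by-step check:
  pool = (0, 2, 3)
  P4: need (0, 1, 2) fits (0, 2, 3); releases (1, 1, 0), pool now (1, 3, 3)
  P5: need (1, 3, 0) fits (1, 3, 3); releases (0, 2, 0), pool now (1, 5, 3)
  P2: need (0, 5, 1) fits (1, 5, 3); releases (3, 3, 3), pool now (4, 8, 6)
  P1: need (0, 8, 5) fits (4, 8, 6); releases (2, 1, 0), pool now (6, 9, 6)
(3) The exact count: 1 of the possible complete orderings is a safe sequence.


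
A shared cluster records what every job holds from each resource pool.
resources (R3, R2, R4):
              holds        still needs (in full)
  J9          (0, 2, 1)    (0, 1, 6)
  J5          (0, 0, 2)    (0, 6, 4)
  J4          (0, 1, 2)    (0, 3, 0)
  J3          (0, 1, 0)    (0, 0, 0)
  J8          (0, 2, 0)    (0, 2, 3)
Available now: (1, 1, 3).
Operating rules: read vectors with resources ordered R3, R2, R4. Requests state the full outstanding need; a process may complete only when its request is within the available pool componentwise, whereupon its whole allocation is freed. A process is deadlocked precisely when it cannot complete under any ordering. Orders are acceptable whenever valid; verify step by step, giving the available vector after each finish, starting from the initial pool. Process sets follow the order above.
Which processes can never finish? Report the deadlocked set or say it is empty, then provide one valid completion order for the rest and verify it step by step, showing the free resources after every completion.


The deadlocked set is J9 and J5.
Key observation: after J3, J8, J4 the pool peaks at (1, 5, 5), and each blocked process is short somewhere: J9 on R4; J5 on R2.
A valid finishing order for the others: J3, J8, J4. Walking it through:
  pool = (1, 1, 3)
  run J3 (needs (0, 0, 0), free (1, 1, 3)); after release of (0, 1, 0) the pool is (1, 2, 3)
  run J8 (needs (0, 2, 3), free (1, 2, 3)); after release of (0, 2, 0) the pool is (1, 4, 3)
  run J4 (needs (0, 3, 0), free (1, 4, 3)); after release of (0, 1, 2) the pool is (1, 5, 5)
The blocked processes can never fit:
  J9 cannot run: need (0, 1, 6) vs free (1, 5, 5) (insufficient R4)
  J5 cannot run: need (0, 6, 4) vs free (1, 5, 5) (insufficient R2)


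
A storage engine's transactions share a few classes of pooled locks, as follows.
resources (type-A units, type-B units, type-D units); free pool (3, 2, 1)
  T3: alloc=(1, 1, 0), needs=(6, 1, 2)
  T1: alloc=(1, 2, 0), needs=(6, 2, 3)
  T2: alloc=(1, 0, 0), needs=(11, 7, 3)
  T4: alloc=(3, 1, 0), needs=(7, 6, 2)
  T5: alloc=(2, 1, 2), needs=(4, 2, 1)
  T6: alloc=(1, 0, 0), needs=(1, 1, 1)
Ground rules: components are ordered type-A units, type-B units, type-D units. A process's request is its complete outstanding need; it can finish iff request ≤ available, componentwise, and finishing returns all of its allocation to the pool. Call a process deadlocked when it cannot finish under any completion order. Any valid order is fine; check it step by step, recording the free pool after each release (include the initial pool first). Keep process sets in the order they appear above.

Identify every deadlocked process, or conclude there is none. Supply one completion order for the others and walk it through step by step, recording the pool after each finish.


No process is deadlocked.
Key observation: beginning at T6, releases accumulate fast enough that every process eventually fits.
One completion order for the rest: T6, T5, T3, T1, T4, T2. Check, step by step:
  pool = (3, 2, 1)
  T6 needs (1, 1, 1) <= (3, 2, 1) -> finishes; pool += (1, 0, 0) = (4, 2, 1)
  T5 needs (4, 2, 1) <= (4, 2, 1) -> finishes; pool += (2, 1, 2) = (6, 3, 3)
  T3 needs (6, 1, 2) <= (6, 3, 3) -> finishes; pool += (1, 1, 0) = (7, 4, 3)
  T1 needs (6, 2, 3) <= (7, 4, 3) -> finishes; pool += (1, 2, 0) = (8, 6, 3)
  T4 needs (7, 6, 2) <= (8, 6, 3) -> finishes; pool += (3, 1, 0) = (11, 7, 3)
  T2 needs (11, 7, 3) <= (11, 7, 3) -> finishes; pool += (1, 0, 0) = (12, 7, 3)
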